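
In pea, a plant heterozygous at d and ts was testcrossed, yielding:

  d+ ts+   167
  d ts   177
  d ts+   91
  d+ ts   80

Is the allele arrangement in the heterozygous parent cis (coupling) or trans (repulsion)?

The two most frequent classes are d+ ts+ (167) and d ts (177); these are the parental (non-recombinant) types.
So the F1 carried d+ ts+ on one chromosome and d ts on the other — the recessive alleles are on the same chromosome (cis / coupling).

cis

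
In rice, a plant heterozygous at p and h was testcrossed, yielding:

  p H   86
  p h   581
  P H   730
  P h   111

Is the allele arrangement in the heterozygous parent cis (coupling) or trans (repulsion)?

cis

The two most frequent classes are P H (730) and p h (581); these are the parental (non-recombinant) types.
So the F1 carried P H on one chromosome and p h on the other — the recessive alleles are on the same chromosome (cis / coupling).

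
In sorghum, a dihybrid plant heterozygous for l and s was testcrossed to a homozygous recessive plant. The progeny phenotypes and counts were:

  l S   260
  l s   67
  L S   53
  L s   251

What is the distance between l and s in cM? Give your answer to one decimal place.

19.0 cM

The two most frequent classes, L s (251) and l S (260), are the parental types, so the F1 was L s / l S.
The recombinant classes are L S and l s: 53 + 67 = 120.
Recombination frequency = 120/631 = 0.1902 ≈ 19.0%, i.e. 19.0 cM.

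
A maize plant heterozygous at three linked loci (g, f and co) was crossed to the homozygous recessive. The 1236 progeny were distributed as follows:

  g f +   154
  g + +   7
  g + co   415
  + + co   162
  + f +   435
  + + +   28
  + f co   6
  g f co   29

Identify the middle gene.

co

The two most frequent reciprocal classes, g + co and + f +, are the parental types, so the F1 was g + co / + f +.
The two rarest classes, g + + and + f co, are the double crossovers. Comparing them with the parentals, only the co allele has switched, so co is the middle locus and the order is f – co – g.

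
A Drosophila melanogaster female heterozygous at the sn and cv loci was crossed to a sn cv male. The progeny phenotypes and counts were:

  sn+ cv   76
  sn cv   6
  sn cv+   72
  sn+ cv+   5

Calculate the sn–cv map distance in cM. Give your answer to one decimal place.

The two most frequent classes, sn+ cv (76) and sn cv+ (72), are the parental types, so the F1 was sn+ cv / sn cv+.
The recombinant classes are sn+ cv+ and sn cv: 5 + 6 = 11.
Recombination frequency = 11/159 = 0.0692 ≈ 6.9%, i.e. 6.9 cM.

6.9 cM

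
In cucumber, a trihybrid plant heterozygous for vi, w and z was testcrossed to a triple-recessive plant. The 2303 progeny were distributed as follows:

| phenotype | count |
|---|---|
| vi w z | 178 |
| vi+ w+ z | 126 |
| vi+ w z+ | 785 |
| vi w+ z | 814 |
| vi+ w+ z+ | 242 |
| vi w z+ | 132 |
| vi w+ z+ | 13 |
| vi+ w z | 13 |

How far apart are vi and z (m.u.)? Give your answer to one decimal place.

The two most frequent reciprocal classes, vi w+ z and vi+ w z+, are the parental types, so the F1 was vi w+ z / vi+ w z+.
The two rarest classes, vi w+ z+ and vi+ w z, are the double crossovers. Comparing them with the parentals, only the z allele has switched, so z is the middle locus and the order is vi – z – w.
Crossovers in the vi–z interval produce the single-crossover classes vi+ w+ z and vi w z+ (126 + 132 = 258) plus the double crossovers (26).
RF(vi–z) = (258 + 26) / 2303 = 284/2303 = 0.1233 → 12.3 m.u.

12.3 m.u.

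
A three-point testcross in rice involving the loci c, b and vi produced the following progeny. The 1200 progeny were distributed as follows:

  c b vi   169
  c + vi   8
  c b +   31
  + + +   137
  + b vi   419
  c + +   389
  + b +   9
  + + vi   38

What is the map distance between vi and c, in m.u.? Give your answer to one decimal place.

26.9 m.u.

The two most frequent reciprocal classes, c + + and + b vi, are the parental types, so the F1 was c + + / + b vi.
The two rarest classes, c + vi and + b +, are the double crossovers. Comparing them with the parentals, only the vi allele has switched, so vi is the middle locus and the order is c – vi – b.
Crossovers in the c–vi interval produce the single-crossover classes + + + and c b vi (137 + 169 = 306) plus the double crossovers (17).
RF(c–vi) = (306 + 17) / 1200 = 323/1200 = 0.2692 → 26.9 m.u.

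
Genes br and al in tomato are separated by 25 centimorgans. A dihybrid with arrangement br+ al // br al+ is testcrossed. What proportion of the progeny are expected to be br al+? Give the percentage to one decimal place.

A map distance of 25 centimorgans corresponds to a recombination frequency of 0.250.
The F1 is br+ al / br al+, so br al+ is a parental gamete class with expected frequency (1 − r)/2 = 0.750/2 = 0.3750.
That is 0.3750 = 37.5% of the progeny.

37.5%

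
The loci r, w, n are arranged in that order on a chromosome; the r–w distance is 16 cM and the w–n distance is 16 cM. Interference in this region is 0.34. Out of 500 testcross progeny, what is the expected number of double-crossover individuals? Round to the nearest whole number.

Map distances give recombination frequencies of 0.160 and 0.160 for the two intervals.
With interference 0.34 (so coincidence = 0.66), expected double-crossover frequency = 0.160 × 0.160 × 0.66 = 0.01690.
Expected number = 0.01690 × 500 = 8.45 ≈ 8.

8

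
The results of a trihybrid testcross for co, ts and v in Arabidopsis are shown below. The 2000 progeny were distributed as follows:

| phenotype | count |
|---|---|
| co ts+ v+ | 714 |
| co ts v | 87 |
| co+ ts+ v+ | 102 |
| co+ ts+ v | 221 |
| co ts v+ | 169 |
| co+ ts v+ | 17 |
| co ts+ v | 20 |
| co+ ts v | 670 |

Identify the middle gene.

The two most frequent reciprocal classes, co ts+ v+ and co+ ts v, are the parental types, so the F1 was co ts+ v+ / co+ ts v.
The two rarest classes, co ts+ v and co+ ts v+, are the double crossovers. Comparing them with the parentals, only the v allele has switched, so v is the middle locus and the order is co – v – ts.

v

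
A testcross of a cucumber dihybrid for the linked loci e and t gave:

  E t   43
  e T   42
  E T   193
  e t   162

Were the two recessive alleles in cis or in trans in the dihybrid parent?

The two most frequent classes are E T (193) and e t (162); these are the parental (non-recombinant) types.
So the F1 carried E T on one chromosome and e t on the other — the recessive alleles are on the same chromosome (cis / coupling).

cis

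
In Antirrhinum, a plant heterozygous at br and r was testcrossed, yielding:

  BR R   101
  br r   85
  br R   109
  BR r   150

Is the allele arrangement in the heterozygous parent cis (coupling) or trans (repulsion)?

The two most frequent classes are BR r (150) and br R (109); these are the parental (non-recombinant) types.
So the F1 carried BR r on one chromosome and br R on the other — the recessive alleles are on opposite chromosomes (trans / repulsion).

trans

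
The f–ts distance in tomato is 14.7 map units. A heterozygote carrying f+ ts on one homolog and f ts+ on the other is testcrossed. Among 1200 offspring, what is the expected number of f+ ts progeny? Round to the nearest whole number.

A map distance of 14.7 map units corresponds to a recombination frequency of 0.147.
The F1 is f+ ts / f ts+, so f+ ts is a parental gamete class with expected frequency (1 − r)/2 = 0.853/2 = 0.4265.
Expected number = 0.4265 × 1200 = 511.80 ≈ 512.

512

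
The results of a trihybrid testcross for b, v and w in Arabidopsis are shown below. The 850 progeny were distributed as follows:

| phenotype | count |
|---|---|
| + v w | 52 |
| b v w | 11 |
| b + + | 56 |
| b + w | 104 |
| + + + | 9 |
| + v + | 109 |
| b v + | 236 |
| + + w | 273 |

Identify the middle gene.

w

The two most frequent reciprocal classes, + + w and b v +, are the parental types, so the F1 was + + w / b v +.
The two rarest classes, + + + and b v w, are the double crossovers. Comparing them with the parentals, only the w allele has switched, so w is the middle locus and the order is v – w – b.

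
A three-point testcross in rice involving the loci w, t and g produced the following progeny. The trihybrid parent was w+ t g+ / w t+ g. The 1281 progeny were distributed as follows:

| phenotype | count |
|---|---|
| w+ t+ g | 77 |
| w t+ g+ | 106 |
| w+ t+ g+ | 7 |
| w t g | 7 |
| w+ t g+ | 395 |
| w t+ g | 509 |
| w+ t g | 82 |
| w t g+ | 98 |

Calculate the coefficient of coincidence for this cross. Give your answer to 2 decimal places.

0.47

The two rarest classes, w+ t+ g+ and w t g, are the double crossovers. Comparing them with the parentals, only the t allele has switched, so t is the middle locus and the order is w – t – g.
w–t: (175 + 14)/1281 = 0.1475; t–g: (188 + 14)/1281 = 0.1577.
Expected DCO frequency = 0.1475 × 0.1577 ≈ 0.02326; observed = 14/1281 ≈ 0.01093.
Coefficient of coincidence = 0.01093/0.02326 ≈ 0.47.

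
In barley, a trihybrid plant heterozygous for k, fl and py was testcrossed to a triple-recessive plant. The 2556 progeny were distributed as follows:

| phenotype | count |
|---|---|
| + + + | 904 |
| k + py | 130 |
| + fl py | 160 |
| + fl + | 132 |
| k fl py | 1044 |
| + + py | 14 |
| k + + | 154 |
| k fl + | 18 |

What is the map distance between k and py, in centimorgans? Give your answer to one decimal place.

13.5 centimorgans

The two most frequent reciprocal classes, + + + and k fl py, are the parental types, so the F1 was + + + / k fl py.
The two rarest classes, + + py and k fl +, are the double crossovers. Comparing them with the parentals, only the py allele has switched, so py is the middle locus and the order is k – py – fl.
Crossovers in the k–py interval produce the single-crossover classes k + + and + fl py (154 + 160 = 314) plus the double crossovers (32).
RF(k–py) = (314 + 32) / 2556 = 346/2556 = 0.1354 → 13.5 centimorgans.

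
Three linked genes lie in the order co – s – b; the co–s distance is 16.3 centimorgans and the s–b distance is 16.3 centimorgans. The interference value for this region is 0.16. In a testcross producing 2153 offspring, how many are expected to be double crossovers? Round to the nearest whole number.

Map distances give recombination frequencies of 0.163 and 0.163 for the two intervals.
With interference 0.16 (so coincidence = 0.84), expected double-crossover frequency = 0.163 × 0.163 × 0.84 = 0.02232.
Expected number = 0.02232 × 2153 = 48.05 ≈ 48.

48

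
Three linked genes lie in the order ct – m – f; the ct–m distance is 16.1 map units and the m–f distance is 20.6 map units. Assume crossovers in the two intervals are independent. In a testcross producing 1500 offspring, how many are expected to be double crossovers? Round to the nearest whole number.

50

Map distances give recombination frequencies of 0.161 and 0.206 for the two intervals.
With no interference, expected double-crossover frequency = 0.161 × 0.206 = 0.03317.
Expected number = 0.03317 × 1500 = 49.75 ≈ 50.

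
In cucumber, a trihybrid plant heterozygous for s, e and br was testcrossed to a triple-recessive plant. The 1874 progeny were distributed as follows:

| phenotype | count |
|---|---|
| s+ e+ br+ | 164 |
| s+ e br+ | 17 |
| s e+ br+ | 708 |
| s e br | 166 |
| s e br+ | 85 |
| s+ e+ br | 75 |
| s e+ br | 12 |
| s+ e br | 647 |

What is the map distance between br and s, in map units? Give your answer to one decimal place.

19.2 map units

The two most frequent reciprocal classes, s+ e br and s e+ br+, are the parental types, so the F1 was s+ e br / s e+ br+.
The two rarest classes, s+ e br+ and s e+ br, are the double crossovers. Comparing them with the parentals, only the br allele has switched, so br is the middle locus and the order is e – br – s.
Crossovers in the br–s interval produce the single-crossover classes s e br and s+ e+ br+ (166 + 164 = 330) plus the double crossovers (29).
RF(br–s) = (330 + 29) / 1874 = 359/1874 = 0.1916 → 19.2 map units.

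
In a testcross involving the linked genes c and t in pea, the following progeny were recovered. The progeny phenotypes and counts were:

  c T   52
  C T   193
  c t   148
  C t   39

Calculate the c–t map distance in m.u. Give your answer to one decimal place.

21.1 m.u.

The two most frequent classes, C T (193) and c t (148), are the parental types, so the F1 was C T / c t.
The recombinant classes are C t and c T: 39 + 52 = 91.
Recombination frequency = 91/432 = 0.2106 ≈ 21.1%, i.e. 21.1 m.u.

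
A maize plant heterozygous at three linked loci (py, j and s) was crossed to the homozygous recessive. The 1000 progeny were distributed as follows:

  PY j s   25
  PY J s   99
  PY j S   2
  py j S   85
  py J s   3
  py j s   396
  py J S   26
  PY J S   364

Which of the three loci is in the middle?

j

The two most frequent reciprocal classes, PY J S and py j s, are the parental types, so the F1 was PY J S / py j s.
The two rarest classes, PY j S and py J s, are the double crossovers. Comparing them with the parentals, only the j allele has switched, so j is the middle locus and the order is py – j – s.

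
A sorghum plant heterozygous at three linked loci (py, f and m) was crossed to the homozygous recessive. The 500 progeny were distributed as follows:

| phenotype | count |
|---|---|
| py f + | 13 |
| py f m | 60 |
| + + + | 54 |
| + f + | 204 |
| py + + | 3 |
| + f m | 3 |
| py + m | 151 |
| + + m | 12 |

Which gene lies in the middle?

The two most frequent reciprocal classes, + f + and py + m, are the parental types, so the F1 was + f + / py + m.
The two rarest classes, + f m and py + +, are the double crossovers. Comparing them with the parentals, only the m allele has switched, so m is the middle locus and the order is f – m – py.

m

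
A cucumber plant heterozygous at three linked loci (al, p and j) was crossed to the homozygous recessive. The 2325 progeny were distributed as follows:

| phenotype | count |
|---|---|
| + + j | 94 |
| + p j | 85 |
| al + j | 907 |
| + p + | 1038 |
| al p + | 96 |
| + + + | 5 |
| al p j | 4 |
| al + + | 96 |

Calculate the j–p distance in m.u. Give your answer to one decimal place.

8.2 m.u.

The two most frequent reciprocal classes, + p + and al + j, are the parental types, so the F1 was + p + / al + j.
The two rarest classes, + + + and al p j, are the double crossovers. Comparing them with the parentals, only the p allele has switched, so p is the middle locus and the order is j – p – al.
Crossovers in the j–p interval produce the single-crossover classes + p j and al + + (85 + 96 = 181) plus the double crossovers (9).
RF(j–p) = (181 + 9) / 2325 = 190/2325 = 0.0817 → 8.2 m.u.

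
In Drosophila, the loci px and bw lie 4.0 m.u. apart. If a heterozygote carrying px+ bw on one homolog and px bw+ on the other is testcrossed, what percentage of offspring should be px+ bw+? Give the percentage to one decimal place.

A map distance of 4.0 m.u. corresponds to a recombination frequency of 0.040.
The F1 is px+ bw / px bw+, so px+ bw+ is a recombinant gamete class with expected frequency r/2 = 0.040/2 = 0.0200.
That is 0.0200 = 2.0% of the progeny.

2.0%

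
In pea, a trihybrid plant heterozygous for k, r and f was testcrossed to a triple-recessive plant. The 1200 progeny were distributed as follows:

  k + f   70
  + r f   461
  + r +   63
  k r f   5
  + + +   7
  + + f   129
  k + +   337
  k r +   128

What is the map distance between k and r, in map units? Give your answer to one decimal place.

The two most frequent reciprocal classes, k + + and + r f, are the parental types, so the F1 was k + + / + r f.
The two rarest classes, + + + and k r f, are the double crossovers. Comparing them with the parentals, only the k allele has switched, so k is the middle locus and the order is f – k – r.
Crossovers in the k–r interval produce the single-crossover classes k r + and + + f (128 + 129 = 257) plus the double crossovers (12).
RF(k–r) = (257 + 12) / 1200 = 269/1200 = 0.2242 → 22.4 map units.

22.4 map units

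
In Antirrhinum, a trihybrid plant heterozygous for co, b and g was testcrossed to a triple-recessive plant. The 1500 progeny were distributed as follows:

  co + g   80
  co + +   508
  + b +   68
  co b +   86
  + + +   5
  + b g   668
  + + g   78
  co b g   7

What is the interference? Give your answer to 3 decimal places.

The two most frequent reciprocal classes, co + + and + b g, are the parental types, so the F1 was co + + / + b g.
The two rarest classes, + + + and co b g, are the double crossovers. Comparing them with the parentals, only the co allele has switched, so co is the middle locus and the order is b – co – g.
b–co: (164 + 12)/1500 = 0.1173; co–g: (148 + 12)/1500 = 0.1067.
Expected DCO frequency = 0.1173 × 0.1067 ≈ 0.01252; observed = 12/1500 ≈ 0.00800.
Coefficient of coincidence = 0.00800/0.01252 ≈ 0.639; interference = 1 − 0.639 = 0.361.

0.361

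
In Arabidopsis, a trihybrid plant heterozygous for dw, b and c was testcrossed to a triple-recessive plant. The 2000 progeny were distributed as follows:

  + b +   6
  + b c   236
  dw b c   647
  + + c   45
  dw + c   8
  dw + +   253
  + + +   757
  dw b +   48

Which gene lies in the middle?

The two most frequent reciprocal classes, dw b c and + + +, are the parental types, so the F1 was dw b c / + + +.
The two rarest classes, dw + c and + b +, are the double crossovers. Comparing them with the parentals, only the b allele has switched, so b is the middle locus and the order is c – b – dw.

b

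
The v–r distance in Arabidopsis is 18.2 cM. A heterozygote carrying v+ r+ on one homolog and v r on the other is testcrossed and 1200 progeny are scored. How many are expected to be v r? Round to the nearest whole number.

A map distance of 18.2 cM corresponds to a recombination frequency of 0.182.
The F1 is v+ r+ / v r, so v r is a parental gamete class with expected frequency (1 − r)/2 = 0.818/2 = 0.4090.
Expected number = 0.4090 × 1200 = 490.80 ≈ 491.

491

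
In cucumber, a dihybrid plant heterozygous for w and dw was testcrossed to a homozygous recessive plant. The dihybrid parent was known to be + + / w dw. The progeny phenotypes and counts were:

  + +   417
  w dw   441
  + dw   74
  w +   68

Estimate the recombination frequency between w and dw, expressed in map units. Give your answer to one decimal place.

The recombinant classes are + dw and w +: 74 + 68 = 142.
Recombination frequency = 142/1000 = 0.1420 ≈ 14.2%, i.e. 14.2 map units.

14.2 map units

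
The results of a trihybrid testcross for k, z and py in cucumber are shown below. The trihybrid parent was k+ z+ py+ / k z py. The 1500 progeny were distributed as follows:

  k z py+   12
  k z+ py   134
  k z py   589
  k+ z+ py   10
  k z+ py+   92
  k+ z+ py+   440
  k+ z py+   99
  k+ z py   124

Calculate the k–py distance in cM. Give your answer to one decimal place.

The two rarest classes, k+ z+ py and k z py+, are the double crossovers. Comparing them with the parentals, only the py allele has switched, so py is the middle locus and the order is k – py – z.
Crossovers in the k–py interval produce the single-crossover classes k z+ py+ and k+ z py (92 + 124 = 216) plus the double crossovers (22).
RF(k–py) = (216 + 22) / 1500 = 238/1500 = 0.1587 → 15.9 cM.

15.9 cM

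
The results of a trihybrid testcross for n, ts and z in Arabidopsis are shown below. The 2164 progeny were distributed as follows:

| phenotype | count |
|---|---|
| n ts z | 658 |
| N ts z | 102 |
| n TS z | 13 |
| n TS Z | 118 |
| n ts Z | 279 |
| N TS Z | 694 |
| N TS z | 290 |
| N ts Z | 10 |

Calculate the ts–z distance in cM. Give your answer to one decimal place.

The two most frequent reciprocal classes, N TS Z and n ts z, are the parental types, so the F1 was N TS Z / n ts z.
The two rarest classes, N ts Z and n TS z, are the double crossovers. Comparing them with the parentals, only the ts allele has switched, so ts is the middle locus and the order is z – ts – n.
Crossovers in the z–ts interval produce the single-crossover classes N TS z and n ts Z (290 + 279 = 569) plus the double crossovers (23).
RF(z–ts) = (569 + 23) / 2164 = 592/2164 = 0.2736 → 27.4 cM.

27.4 cM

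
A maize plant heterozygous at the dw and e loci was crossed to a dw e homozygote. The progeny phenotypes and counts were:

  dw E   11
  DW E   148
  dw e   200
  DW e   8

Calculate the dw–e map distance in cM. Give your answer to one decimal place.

5.2 cM

The two most frequent classes, DW E (148) and dw e (200), are the parental types, so the F1 was DW E / dw e.
The recombinant classes are DW e and dw E: 8 + 11 = 19.
Recombination frequency = 19/367 = 0.0518 ≈ 5.2%, i.e. 5.2 cM.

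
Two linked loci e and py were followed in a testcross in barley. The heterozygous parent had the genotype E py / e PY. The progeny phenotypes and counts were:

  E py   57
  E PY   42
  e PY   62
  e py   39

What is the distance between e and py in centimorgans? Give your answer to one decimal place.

The recombinant classes are E PY and e py: 42 + 39 = 81.
Recombination frequency = 81/200 = 0.4050 ≈ 40.5%, i.e. 40.5 centimorgans.

40.5 centimorgans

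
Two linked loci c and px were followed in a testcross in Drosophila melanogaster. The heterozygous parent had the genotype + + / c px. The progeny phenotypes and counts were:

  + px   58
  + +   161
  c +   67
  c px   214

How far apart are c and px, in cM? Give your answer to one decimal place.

25.0 cM

The recombinant classes are + px and c +: 58 + 67 = 125.
Recombination frequency = 125/500 = 0.2500 ≈ 25.0%, i.e. 25.0 cM.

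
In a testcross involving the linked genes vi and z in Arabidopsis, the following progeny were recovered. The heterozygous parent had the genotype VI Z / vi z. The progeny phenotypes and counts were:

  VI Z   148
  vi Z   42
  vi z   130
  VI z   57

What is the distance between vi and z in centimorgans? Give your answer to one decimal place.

26.3 centimorgans

The recombinant classes are VI z and vi Z: 57 + 42 = 99.
Recombination frequency = 99/377 = 0.2626 ≈ 26.3%, i.e. 26.3 centimorgans.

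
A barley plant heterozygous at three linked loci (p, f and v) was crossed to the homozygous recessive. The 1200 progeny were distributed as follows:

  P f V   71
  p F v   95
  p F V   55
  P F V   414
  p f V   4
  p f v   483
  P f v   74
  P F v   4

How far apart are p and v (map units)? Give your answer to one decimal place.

The two most frequent reciprocal classes, p f v and P F V, are the parental types, so the F1 was p f v / P F V.
The two rarest classes, p f V and P F v, are the double crossovers. Comparing them with the parentals, only the v allele has switched, so v is the middle locus and the order is f – v – p.
Crossovers in the v–p interval produce the single-crossover classes P f v and p F V (74 + 55 = 129) plus the double crossovers (8).
RF(v–p) = (129 + 8) / 1200 = 137/1200 = 0.1142 → 11.4 map units.

11.4 map units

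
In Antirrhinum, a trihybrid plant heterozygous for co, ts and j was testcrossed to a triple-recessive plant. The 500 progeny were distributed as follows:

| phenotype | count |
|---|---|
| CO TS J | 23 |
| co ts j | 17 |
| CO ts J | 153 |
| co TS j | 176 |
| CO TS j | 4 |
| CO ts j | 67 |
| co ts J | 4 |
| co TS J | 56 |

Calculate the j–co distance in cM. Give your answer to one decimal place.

The two most frequent reciprocal classes, CO ts J and co TS j, are the parental types, so the F1 was CO ts J / co TS j.
The two rarest classes, co ts J and CO TS j, are the double crossovers. Comparing them with the parentals, only the co allele has switched, so co is the middle locus and the order is j – co – ts.
Crossovers in the j–co interval produce the single-crossover classes CO ts j and co TS J (67 + 56 = 123) plus the double crossovers (8).
RF(j–co) = (123 + 8) / 500 = 131/500 = 0.2620 → 26.2 cM.

26.2 cM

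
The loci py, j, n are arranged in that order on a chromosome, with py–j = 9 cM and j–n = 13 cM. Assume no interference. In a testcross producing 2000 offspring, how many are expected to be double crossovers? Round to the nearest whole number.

Map distances give recombination frequencies of 0.090 and 0.130 for the two intervals.
With no interference, expected double-crossover frequency = 0.090 × 0.130 = 0.01170.
Expected number = 0.01170 × 2000 = 23.40 ≈ 23.

23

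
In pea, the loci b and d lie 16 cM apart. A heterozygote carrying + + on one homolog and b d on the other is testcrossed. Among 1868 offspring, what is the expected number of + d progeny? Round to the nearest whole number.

149

A map distance of 16 cM corresponds to a recombination frequency of 0.160.
The F1 is + + / b d, so + d is a recombinant gamete class with expected frequency r/2 = 0.160/2 = 0.0800.
Expected number = 0.0800 × 1868 = 149.44 ≈ 149.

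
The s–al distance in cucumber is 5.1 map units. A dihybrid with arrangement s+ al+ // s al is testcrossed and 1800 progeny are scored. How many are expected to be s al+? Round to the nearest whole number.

46

A map distance of 5.1 map units corresponds to a recombination frequency of 0.051.
The F1 is s+ al+ / s al, so s al+ is a recombinant gamete class with expected frequency r/2 = 0.051/2 = 0.0255.
Expected number = 0.0255 × 1800 = 45.90 ≈ 46.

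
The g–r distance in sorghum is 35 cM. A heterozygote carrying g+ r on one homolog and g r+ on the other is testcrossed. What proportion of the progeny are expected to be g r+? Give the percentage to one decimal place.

A map distance of 35 cM corresponds to a recombination frequency of 0.350.
The F1 is g+ r / g r+, so g r+ is a parental gamete class with expected frequency (1 − r)/2 = 0.650/2 = 0.3250.
That is 0.3250 = 32.5% of the progeny.

32.5%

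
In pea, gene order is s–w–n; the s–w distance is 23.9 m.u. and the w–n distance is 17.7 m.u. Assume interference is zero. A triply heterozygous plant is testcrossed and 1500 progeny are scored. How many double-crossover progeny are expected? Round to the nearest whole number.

63

Map distances give recombination frequencies of 0.239 and 0.177 for the two intervals.
With no interference, expected double-crossover frequency = 0.239 × 0.177 = 0.04230.
Expected number = 0.04230 × 1500 = 63.45 ≈ 63.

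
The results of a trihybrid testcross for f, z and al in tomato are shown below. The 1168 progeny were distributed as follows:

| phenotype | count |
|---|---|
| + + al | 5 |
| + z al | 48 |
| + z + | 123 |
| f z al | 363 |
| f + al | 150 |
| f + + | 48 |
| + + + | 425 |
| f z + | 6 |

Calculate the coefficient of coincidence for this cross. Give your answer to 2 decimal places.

The two most frequent reciprocal classes, f z al and + + +, are the parental types, so the F1 was f z al / + + +.
The two rarest classes, f z + and + + al, are the double crossovers. Comparing them with the parentals, only the al allele has switched, so al is the middle locus and the order is f – al – z.
f–al: (96 + 11)/1168 = 0.0916; al–z: (273 + 11)/1168 = 0.2432.
Expected DCO frequency = 0.0916 × 0.2432 ≈ 0.02228; observed = 11/1168 ≈ 0.00942.
Coefficient of coincidence = 0.00942/0.02228 ≈ 0.42.

0.42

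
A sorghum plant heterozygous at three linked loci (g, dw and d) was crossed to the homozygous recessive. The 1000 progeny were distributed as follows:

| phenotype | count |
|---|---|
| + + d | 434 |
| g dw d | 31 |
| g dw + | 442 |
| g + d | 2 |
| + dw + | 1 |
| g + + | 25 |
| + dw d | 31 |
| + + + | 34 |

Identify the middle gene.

g

The two most frequent reciprocal classes, g dw + and + + d, are the parental types, so the F1 was g dw + / + + d.
The two rarest classes, + dw + and g + d, are the double crossovers. Comparing them with the parentals, only the g allele has switched, so g is the middle locus and the order is dw – g – d.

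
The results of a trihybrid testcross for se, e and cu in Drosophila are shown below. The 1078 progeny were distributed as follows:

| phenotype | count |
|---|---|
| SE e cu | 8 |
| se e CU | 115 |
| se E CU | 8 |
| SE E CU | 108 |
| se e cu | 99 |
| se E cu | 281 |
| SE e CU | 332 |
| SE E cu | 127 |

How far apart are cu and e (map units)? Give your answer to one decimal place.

20.7 map units

The two most frequent reciprocal classes, se E cu and SE e CU, are the parental types, so the F1 was se E cu / SE e CU.
The two rarest classes, se E CU and SE e cu, are the double crossovers. Comparing them with the parentals, only the cu allele has switched, so cu is the middle locus and the order is e – cu – se.
Crossovers in the e–cu interval produce the single-crossover classes se e cu and SE E CU (99 + 108 = 207) plus the double crossovers (16).
RF(e–cu) = (207 + 16) / 1078 = 223/1078 = 0.2069 → 20.7 map units.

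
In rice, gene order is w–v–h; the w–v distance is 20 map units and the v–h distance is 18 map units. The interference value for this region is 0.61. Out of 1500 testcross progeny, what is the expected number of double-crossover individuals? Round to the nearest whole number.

21

Map distances give recombination frequencies of 0.200 and 0.180 for the two intervals.
With interference 0.61 (so coincidence = 0.39), expected double-crossover frequency = 0.200 × 0.180 × 0.39 = 0.01404.
Expected number = 0.01404 × 1500 = 21.06 ≈ 21.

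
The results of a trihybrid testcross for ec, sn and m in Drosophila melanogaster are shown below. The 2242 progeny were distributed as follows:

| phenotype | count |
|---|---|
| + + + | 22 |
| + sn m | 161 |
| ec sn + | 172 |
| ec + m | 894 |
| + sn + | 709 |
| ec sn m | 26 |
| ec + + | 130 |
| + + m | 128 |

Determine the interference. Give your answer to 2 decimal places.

0.09

The two most frequent reciprocal classes, + sn + and ec + m, are the parental types, so the F1 was + sn + / ec + m.
The two rarest classes, + + + and ec sn m, are the double crossovers. Comparing them with the parentals, only the sn allele has switched, so sn is the middle locus and the order is m – sn – ec.
m–sn: (291 + 48)/2242 = 0.1512; sn–ec: (300 + 48)/2242 = 0.1552.
Expected DCO frequency = 0.1512 × 0.1552 ≈ 0.02347; observed = 48/2242 ≈ 0.02141.
Coefficient of coincidence = 0.02141/0.02347 ≈ 0.91; interference = 1 − 0.91 = 0.09.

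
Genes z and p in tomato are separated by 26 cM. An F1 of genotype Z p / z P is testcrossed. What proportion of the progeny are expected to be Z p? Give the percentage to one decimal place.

A map distance of 26 cM corresponds to a recombination frequency of 0.260.
The F1 is Z p / z P, so Z p is a parental gamete class with expected frequency (1 − r)/2 = 0.740/2 = 0.3700.
That is 0.3700 = 37.0% of the progeny.

37.0%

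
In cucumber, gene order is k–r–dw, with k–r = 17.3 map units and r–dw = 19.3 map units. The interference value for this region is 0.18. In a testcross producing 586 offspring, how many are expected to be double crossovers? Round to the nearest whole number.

Map distances give recombination frequencies of 0.173 and 0.193 for the two intervals.
With interference 0.18 (so coincidence = 0.82), expected double-crossover frequency = 0.173 × 0.193 × 0.82 = 0.02738.
Expected number = 0.02738 × 586 = 16.04 ≈ 16.

16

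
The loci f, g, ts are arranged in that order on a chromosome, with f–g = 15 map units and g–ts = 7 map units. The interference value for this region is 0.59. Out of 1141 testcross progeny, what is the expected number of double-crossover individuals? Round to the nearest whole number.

Map distances give recombination frequencies of 0.150 and 0.070 for the two intervals.
With interference 0.59 (so coincidence = 0.41), expected double-crossover frequency = 0.150 × 0.070 × 0.41 = 0.00431.
Expected number = 0.00431 × 1141 = 4.91 ≈ 5.

5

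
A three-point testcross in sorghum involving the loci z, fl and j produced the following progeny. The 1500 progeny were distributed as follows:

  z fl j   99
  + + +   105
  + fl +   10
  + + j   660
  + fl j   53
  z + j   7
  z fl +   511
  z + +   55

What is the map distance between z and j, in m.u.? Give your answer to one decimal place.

The two most frequent reciprocal classes, + + j and z fl +, are the parental types, so the F1 was + + j / z fl +.
The two rarest classes, z + j and + fl +, are the double crossovers. Comparing them with the parentals, only the z allele has switched, so z is the middle locus and the order is fl – z – j.
Crossovers in the z–j interval produce the single-crossover classes + + + and z fl j (105 + 99 = 204) plus the double crossovers (17).
RF(z–j) = (204 + 17) / 1500 = 221/1500 = 0.1473 → 14.7 m.u.

14.7 m.u.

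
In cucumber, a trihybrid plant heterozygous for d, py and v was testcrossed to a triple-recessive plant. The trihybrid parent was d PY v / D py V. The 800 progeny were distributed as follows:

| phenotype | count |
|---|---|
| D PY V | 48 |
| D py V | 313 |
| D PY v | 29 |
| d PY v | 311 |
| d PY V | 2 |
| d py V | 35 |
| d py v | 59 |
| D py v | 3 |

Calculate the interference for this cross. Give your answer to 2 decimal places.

The two rarest classes, d PY V and D py v, are the double crossovers. Comparing them with the parentals, only the v allele has switched, so v is the middle locus and the order is py – v – d.
py–v: (107 + 5)/800 = 0.1400; v–d: (64 + 5)/800 = 0.0862.
Expected DCO frequency = 0.1400 × 0.0862 ≈ 0.01207; observed = 5/800 ≈ 0.00625.
Coefficient of coincidence = 0.00625/0.01207 ≈ 0.52; interference = 1 − 0.52 = 0.48.

0.48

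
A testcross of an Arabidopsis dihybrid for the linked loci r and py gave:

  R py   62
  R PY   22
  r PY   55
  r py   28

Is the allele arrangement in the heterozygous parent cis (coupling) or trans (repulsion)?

trans

The two most frequent classes are R py (62) and r PY (55); these are the parental (non-recombinant) types.
So the F1 carried R py on one chromosome and r PY on the other — the recessive alleles are on opposite chromosomes (trans / repulsion).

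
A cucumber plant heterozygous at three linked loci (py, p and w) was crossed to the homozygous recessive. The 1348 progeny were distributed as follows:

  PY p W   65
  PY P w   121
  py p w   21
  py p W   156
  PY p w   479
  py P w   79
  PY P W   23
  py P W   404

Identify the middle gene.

py

The two most frequent reciprocal classes, py P W and PY p w, are the parental types, so the F1 was py P W / PY p w.
The two rarest classes, PY P W and py p w, are the double crossovers. Comparing them with the parentals, only the py allele has switched, so py is the middle locus and the order is w – py – p.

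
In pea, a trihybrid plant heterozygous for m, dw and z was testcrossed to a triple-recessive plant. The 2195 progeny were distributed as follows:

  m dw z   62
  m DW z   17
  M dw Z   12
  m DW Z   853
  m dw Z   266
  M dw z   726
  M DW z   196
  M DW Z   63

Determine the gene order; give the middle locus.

The two most frequent reciprocal classes, m DW Z and M dw z, are the parental types, so the F1 was m DW Z / M dw z.
The two rarest classes, m DW z and M dw Z, are the double crossovers. Comparing them with the parentals, only the z allele has switched, so z is the middle locus and the order is m – z – dw.

z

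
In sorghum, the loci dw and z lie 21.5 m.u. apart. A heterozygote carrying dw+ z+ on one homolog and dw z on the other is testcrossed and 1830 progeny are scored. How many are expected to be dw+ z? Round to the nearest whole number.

A map distance of 21.5 m.u. corresponds to a recombination frequency of 0.215.
The F1 is dw+ z+ / dw z, so dw+ z is a recombinant gamete class with expected frequency r/2 = 0.215/2 = 0.1075.
Expected number = 0.1075 × 1830 = 196.72 ≈ 197.

197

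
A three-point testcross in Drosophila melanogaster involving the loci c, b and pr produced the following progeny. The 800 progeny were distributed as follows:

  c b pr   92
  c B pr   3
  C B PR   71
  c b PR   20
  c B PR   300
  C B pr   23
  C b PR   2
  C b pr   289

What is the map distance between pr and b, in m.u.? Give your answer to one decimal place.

The two most frequent reciprocal classes, C b pr and c B PR, are the parental types, so the F1 was C b pr / c B PR.
The two rarest classes, C b PR and c B pr, are the double crossovers. Comparing them with the parentals, only the pr allele has switched, so pr is the middle locus and the order is c – pr – b.
Crossovers in the pr–b interval produce the single-crossover classes C B pr and c b PR (23 + 20 = 43) plus the double crossovers (5).
RF(pr–b) = (43 + 5) / 800 = 48/800 = 0.0600 → 6.0 m.u.

6.0 m.u.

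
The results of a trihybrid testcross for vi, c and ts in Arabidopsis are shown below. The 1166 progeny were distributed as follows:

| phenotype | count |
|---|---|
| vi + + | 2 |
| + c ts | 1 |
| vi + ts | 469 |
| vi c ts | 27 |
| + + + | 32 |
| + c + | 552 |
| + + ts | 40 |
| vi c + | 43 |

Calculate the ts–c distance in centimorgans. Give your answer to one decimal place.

5.3 centimorgans

The two most frequent reciprocal classes, + c + and vi + ts, are the parental types, so the F1 was + c + / vi + ts.
The two rarest classes, + c ts and vi + +, are the double crossovers. Comparing them with the parentals, only the ts allele has switched, so ts is the middle locus and the order is c – ts – vi.
Crossovers in the c–ts interval produce the single-crossover classes + + + and vi c ts (32 + 27 = 59) plus the double crossovers (3).
RF(c–ts) = (59 + 3) / 1166 = 62/1166 = 0.0532 → 5.3 centimorgans.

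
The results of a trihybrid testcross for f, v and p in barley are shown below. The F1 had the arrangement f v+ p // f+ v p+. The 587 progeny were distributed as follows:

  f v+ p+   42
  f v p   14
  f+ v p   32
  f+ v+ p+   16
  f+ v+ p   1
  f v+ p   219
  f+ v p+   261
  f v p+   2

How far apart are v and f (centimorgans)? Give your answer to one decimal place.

5.6 centimorgans

The two rarest classes, f+ v+ p and f v p+, are the double crossovers. Comparing them with the parentals, only the f allele has switched, so f is the middle locus and the order is p – f – v.
Crossovers in the f–v interval produce the single-crossover classes f v p and f+ v+ p+ (14 + 16 = 30) plus the double crossovers (3).
RF(f–v) = (30 + 3) / 587 = 33/587 = 0.0562 → 5.6 centimorgans.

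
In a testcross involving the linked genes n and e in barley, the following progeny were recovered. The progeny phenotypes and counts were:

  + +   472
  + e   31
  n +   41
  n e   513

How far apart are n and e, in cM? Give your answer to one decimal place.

6.8 cM

The two most frequent classes, + + (472) and n e (513), are the parental types, so the F1 was + + / n e.
The recombinant classes are + e and n +: 31 + 41 = 72.
Recombination frequency = 72/1057 = 0.0681 ≈ 6.8%, i.e. 6.8 cM.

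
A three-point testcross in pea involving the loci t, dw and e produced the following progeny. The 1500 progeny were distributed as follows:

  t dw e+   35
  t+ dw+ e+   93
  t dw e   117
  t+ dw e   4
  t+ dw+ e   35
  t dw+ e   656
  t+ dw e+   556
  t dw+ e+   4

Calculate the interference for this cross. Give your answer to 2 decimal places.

0.29

The two most frequent reciprocal classes, t+ dw e+ and t dw+ e, are the parental types, so the F1 was t+ dw e+ / t dw+ e.
The two rarest classes, t+ dw e and t dw+ e+, are the double crossovers. Comparing them with the parentals, only the e allele has switched, so e is the middle locus and the order is dw – e – t.
dw–e: (210 + 8)/1500 = 0.1453; e–t: (70 + 8)/1500 = 0.0520.
Expected DCO frequency = 0.1453 × 0.0520 ≈ 0.00756; observed = 8/1500 ≈ 0.00533.
Coefficient of coincidence = 0.00533/0.00756 ≈ 0.71; interference = 1 − 0.71 = 0.29.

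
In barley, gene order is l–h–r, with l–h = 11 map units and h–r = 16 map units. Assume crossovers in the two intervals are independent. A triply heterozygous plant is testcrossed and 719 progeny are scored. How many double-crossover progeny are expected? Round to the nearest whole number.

Map distances give recombination frequencies of 0.110 and 0.160 for the two intervals.
With no interference, expected double-crossover frequency = 0.110 × 0.160 = 0.01760.
Expected number = 0.01760 × 719 = 12.65 ≈ 13.

13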